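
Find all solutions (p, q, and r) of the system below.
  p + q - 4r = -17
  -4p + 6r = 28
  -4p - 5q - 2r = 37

p = -4, q = -5, r = 2

Row-reduce the augmented matrix:
R2 ← R2 + 4·R1.
R3 ← R3 + 4·R1.
R2 ← R2 / (4).
R1 ← R1 − 1·R2.
R3 ← R3 + 1·R2.
R3 ← R3 / (-41/2).
R1 ← R1 + 3/2·R3.
R2 ← R2 + 5/2·R3.
Reading off the reduced rows gives p = -4, q = -5, r = 2.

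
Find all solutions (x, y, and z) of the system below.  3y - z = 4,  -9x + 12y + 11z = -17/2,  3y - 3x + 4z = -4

Row-reduce:
Swap R1 and R2.
R1 ← R1 / (-9).
R3 ← R3 + 3·R1.
R2 ← R2 / (3).
R1 ← R1 + 4/3·R2.
R3 ← R3 + 1·R2.
Row 3 reduces to 0 = 1/6, a contradiction. The system is inconsistent.

no solution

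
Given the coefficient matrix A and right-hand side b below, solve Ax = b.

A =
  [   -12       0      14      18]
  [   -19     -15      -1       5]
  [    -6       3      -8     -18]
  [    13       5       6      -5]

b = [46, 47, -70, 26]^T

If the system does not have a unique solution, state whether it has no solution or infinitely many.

x_1 = 2, x_2 = -6, x_3 = 5, x_4 = 0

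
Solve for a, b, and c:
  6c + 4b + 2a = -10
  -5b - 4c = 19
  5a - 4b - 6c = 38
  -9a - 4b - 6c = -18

a = 4, b = -3, c = -1

Row-reduce the augmented matrix:
R1 ← R1 / (2).
R3 ← R3 − 5·R1.
R4 ← R4 + 9·R1.
R2 ← R2 / (-5).
R1 ← R1 − 2·R2.
R3 ← R3 + 14·R2.
R4 ← R4 − 14·R2.
R3 ← R3 / (-49/5).
R1 ← R1 − 7/5·R3.
R2 ← R2 − 4/5·R3.
R4 ← R4 − 49/5·R3.
R4 reduces to 0 = 0, so the extra equation is consistent.
Reading off the reduced rows gives a = 4, b = -3, c = -1.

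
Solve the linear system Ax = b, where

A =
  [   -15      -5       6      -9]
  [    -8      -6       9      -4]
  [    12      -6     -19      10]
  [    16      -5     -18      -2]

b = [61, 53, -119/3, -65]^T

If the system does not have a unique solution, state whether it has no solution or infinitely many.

x_1 = -3, x_2 = -3, x_3 = 5/3, x_4 = 1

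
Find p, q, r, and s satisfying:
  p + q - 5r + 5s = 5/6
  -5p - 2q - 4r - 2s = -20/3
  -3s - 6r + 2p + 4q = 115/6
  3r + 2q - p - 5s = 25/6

p = 7/3, q = 1, r = -1, s = -3/2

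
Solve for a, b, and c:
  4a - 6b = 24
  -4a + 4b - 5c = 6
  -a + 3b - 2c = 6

a = 6, b = 0, c = -6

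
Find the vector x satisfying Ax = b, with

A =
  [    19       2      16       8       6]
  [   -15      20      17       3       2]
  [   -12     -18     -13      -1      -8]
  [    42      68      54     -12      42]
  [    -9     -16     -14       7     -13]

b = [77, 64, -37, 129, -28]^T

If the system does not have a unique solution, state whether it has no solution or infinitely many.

no solution

Row-reduce:
R1 ← R1 / (19).
R2 ← R2 + 15·R1.
R3 ← R3 + 12·R1.
R4 ← R4 − 42·R1.
R5 ← R5 + 9·R1.
R2 ← R2 / (410/19).
R1 ← R1 − 2/19·R2.
R3 ← R3 + 318/19·R2.
R4 ← R4 − 1208/19·R2.
R5 ← R5 + 286/19·R2.
R3 ← R3 / (4118/205).
R1 ← R1 − 143/205·R3.
R2 ← R2 − 563/410·R3.
R4 ← R4 + 14078/205·R3.
R5 ← R5 − 2921/205·R3.
R4 ← R4 / (-38248/2059).
R1 ← R1 + 33/2059·R4.
R2 ← R2 + 1397/4118·R4.
R3 ← R3 − 1156/2059·R4.
R5 ← R5 − 19124/2059·R4.
Row 5 reduces to 0 = -1/2, a contradiction. The system is inconsistent.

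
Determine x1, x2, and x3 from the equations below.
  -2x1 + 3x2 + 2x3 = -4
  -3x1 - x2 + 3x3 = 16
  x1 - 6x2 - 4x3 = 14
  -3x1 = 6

x1 = -2, x2 = -4, x3 = 2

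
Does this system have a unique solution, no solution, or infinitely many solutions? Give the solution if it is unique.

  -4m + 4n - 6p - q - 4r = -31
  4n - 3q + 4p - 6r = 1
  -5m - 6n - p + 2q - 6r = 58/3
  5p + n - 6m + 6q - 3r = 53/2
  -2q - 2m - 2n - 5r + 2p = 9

m = 4/3, n = -5/2, p = 3, q = 3, r = -4/3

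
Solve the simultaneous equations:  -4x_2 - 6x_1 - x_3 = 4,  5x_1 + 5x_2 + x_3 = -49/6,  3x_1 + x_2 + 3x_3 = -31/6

x_1 = 3/2, x_2 = -8/3, x_3 = -7/3

Row-reduce the augmented matrix:
R1 ← R1 / (-6).
R2 ← R2 − 5·R1.
R3 ← R3 − 3·R1.
R2 ← R2 / (5/3).
R1 ← R1 − 2/3·R2.
R3 ← R3 + 1·R2.
R3 ← R3 / (13/5).
R1 ← R1 − 1/10·R3.
R2 ← R2 − 1/10·R3.
Reading off the reduced rows gives x_1 = 3/2, x_2 = -8/3, x_3 = -7/3.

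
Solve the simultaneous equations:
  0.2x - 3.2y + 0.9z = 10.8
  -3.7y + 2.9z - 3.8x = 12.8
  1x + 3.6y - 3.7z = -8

Row-reduce the augmented matrix:
R1 ← R1 / (1/5).
R2 ← R2 + 19/5·R1.
R3 ← R3 − 1·R1.
R2 ← R2 / (-129/2).
R1 ← R1 + 16·R2.
R3 ← R3 − 98/5·R2.
R3 ← R3 / (-1369/645).
R1 ← R1 + 119/258·R3.
R2 ← R2 + 40/129·R3.
Reading off the reduced rows gives x = -1, y = -4, z = -2.

x = -1, y = -4, z = -2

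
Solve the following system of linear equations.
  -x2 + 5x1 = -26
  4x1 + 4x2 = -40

From equation 1: x2 = 26 + 5·x1.
Substitute into equation 2 and solve: x1 = -6.
Then x2 = -4.

x1 = -6, x2 = -4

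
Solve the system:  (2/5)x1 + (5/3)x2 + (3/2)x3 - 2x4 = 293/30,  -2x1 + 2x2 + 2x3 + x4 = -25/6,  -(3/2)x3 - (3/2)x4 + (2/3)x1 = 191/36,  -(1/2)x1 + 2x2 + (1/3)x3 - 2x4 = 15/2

x1 = 7/3, x2 = 5/4, x3 = 1/2, x4 = -3

Row-reduce the augmented matrix:
R1 ← R1 / (2/5).
R2 ← R2 + 2·R1.
R3 ← R3 − 2/3·R1.
R4 ← R4 + 1/2·R1.
R2 ← R2 / (31/3).
R1 ← R1 − 25/6·R2.
R3 ← R3 + 25/9·R2.
R4 ← R4 − 49/12·R2.
R3 ← R3 / (-269/186).
R1 ← R1 + 5/62·R3.
R2 ← R2 − 57/62·R3.
R4 ← R4 + 575/372·R3.
R4 ← R4 / (-256/807).
R1 ← R1 + 360/269·R4.
R2 ← R2 + 669/538·R4.
R3 ← R3 − 109/269·R4.
Reading off the reduced rows gives x1 = 7/3, x2 = 5/4, x3 = 1/2, x4 = -3.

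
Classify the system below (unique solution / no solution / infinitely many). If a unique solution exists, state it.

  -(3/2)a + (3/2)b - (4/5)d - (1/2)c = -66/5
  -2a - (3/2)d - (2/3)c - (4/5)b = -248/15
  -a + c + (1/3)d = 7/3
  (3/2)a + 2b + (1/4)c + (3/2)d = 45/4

a = 4, b = -1, c = 5, d = 4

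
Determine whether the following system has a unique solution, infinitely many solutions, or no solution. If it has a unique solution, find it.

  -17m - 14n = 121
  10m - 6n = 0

Row-reduce the augmented matrix:
R1 ← R1 / (-17).
R2 ← R2 − 10·R1.
R2 ← R2 / (-242/17).
R1 ← R1 − 14/17·R2.
Reading off the reduced rows gives m = -3, n = -5.

m = -3, n = -5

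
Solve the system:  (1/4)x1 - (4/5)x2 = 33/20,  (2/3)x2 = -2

Row-reduce the augmented matrix:
R1 ← R1 / (1/4).
R2 ← R2 / (2/3).
R1 ← R1 + 16/5·R2.
Reading off the reduced rows gives x1 = -3, x2 = -3.

x1 = -3, x2 = -3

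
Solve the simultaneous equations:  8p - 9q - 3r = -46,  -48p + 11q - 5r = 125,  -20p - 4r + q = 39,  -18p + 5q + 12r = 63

Row-reduce:
R1 ← R1 / (8).
R2 ← R2 + 48·R1.
R3 ← R3 + 20·R1.
R4 ← R4 + 18·R1.
R2 ← R2 / (-43).
R1 ← R1 + 9/8·R2.
R3 ← R3 + 43/2·R2.
R4 ← R4 + 61/4·R2.
Swap R3 and R4.
R3 ← R3 / (1153/86).
R1 ← R1 − 39/172·R3.
R2 ← R2 − 23/43·R3.
Row 4 reduces to 0 = -1/2, a contradiction. The system is inconsistent.

no solution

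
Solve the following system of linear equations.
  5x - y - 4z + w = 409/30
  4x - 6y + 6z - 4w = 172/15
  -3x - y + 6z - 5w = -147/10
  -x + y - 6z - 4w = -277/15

Row-reduce the augmented matrix:
R1 ← R1 / (5).
R2 ← R2 − 4·R1.
R3 ← R3 + 3·R1.
R4 ← R4 + 1·R1.
R2 ← R2 / (-26/5).
R1 ← R1 + 1/5·R2.
R3 ← R3 + 8/5·R2.
R4 ← R4 − 4/5·R2.
R3 ← R3 / (10/13).
R1 ← R1 + 15/13·R3.
R2 ← R2 + 23/13·R3.
R4 ← R4 + 70/13·R3.
R4 ← R4 / (-25).
R1 ← R1 + 4·R4.
R2 ← R2 + 29/5·R4.
R3 ← R3 + 19/5·R4.
Reading off the reduced rows gives x = 8/3, y = -1, z = 4/5, w = 5/2.

x = 8/3, y = -1, z = 4/5, w = 5/2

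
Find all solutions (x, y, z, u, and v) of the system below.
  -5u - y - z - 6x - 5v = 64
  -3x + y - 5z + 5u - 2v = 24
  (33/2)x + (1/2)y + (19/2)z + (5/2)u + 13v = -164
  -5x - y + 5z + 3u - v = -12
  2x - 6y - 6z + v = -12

infinitely many solutions

Row-reduce:
R1 ← R1 / (-6).
R2 ← R2 + 3·R1.
R3 ← R3 − 33/2·R1.
R4 ← R4 + 5·R1.
R5 ← R5 − 2·R1.
R2 ← R2 / (3/2).
R1 ← R1 − 1/6·R2.
R3 ← R3 + 9/4·R2.
R4 ← R4 + 1/6·R2.
R5 ← R5 + 19/3·R2.
Swap R3 and R4.
R3 ← R3 / (16/3).
R1 ← R1 − 2/3·R3.
R2 ← R2 + 3·R3.
R5 ← R5 + 76/3·R3.
Swap R4 and R5.
R4 ← R4 / (68).
R1 ← R1 + 1·R4.
R2 ← R2 − 19/2·R4.
R3 ← R3 − 3/2·R4.
Rank is 4 with 5 unknowns, leaving v free.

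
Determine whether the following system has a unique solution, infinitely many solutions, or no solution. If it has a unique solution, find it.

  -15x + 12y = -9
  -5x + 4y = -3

Row-reduce:
R1 ← R1 / (-15).
R2 ← R2 + 5·R1.
Rank is 1 with 2 unknowns, leaving y free.

infinitely many solutions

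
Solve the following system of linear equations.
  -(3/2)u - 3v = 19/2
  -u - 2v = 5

no solution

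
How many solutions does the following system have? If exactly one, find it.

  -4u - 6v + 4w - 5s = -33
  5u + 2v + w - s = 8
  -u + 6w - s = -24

infinitely many solutions

Row-reduce:
R1 ← R1 / (-4).
R2 ← R2 − 5·R1.
R3 ← R3 + 1·R1.
R2 ← R2 / (-11/2).
R1 ← R1 − 3/2·R2.
R3 ← R3 − 3/2·R2.
R3 ← R3 / (73/11).
R1 ← R1 − 7/11·R3.
R2 ← R2 + 12/11·R3.
Rank is 3 with 4 unknowns, leaving s free.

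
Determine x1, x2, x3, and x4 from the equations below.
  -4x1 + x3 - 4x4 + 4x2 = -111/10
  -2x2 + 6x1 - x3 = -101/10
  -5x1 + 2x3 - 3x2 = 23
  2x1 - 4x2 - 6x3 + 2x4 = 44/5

x1 = -13/5, x2 = -3, x3 = 1/2, x4 = 5/2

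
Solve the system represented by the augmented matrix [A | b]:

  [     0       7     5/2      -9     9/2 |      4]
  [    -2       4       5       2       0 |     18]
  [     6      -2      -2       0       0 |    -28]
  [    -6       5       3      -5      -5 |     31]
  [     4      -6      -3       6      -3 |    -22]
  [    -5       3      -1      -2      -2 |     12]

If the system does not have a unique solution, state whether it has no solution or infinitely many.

no solution

Row-reduce:
Swap R1 and R2.
R1 ← R1 / (-2).
R3 ← R3 − 6·R1.
R4 ← R4 + 6·R1.
R5 ← R5 − 4·R1.
R6 ← R6 + 5·R1.
R2 ← R2 / (7).
R1 ← R1 + 2·R2.
R3 ← R3 − 10·R2.
R4 ← R4 + 7·R2.
R5 ← R5 − 2·R2.
R6 ← R6 + 7·R2.
R3 ← R3 / (66/7).
R1 ← R1 + 25/14·R3.
R2 ← R2 − 5/14·R3.
R4 ← R4 + 19/2·R3.
R5 ← R5 − 44/7·R3.
R6 ← R6 + 11·R3.
R4 ← R4 / (-1).
R2 ← R2 + 2·R4.
R3 ← R3 − 2·R4.
R6 ← R6 − 6·R4.
Swap R5 and R6.
R5 ← R5 / (-1031/22).
R1 ← R1 − 3/44·R5.
R2 ← R2 − 653/44·R5.
R3 ← R3 + 161/11·R5.
R4 ← R4 − 307/44·R5.
Row 6 reduces to 0 = -2/3, a contradiction. The system is inconsistent.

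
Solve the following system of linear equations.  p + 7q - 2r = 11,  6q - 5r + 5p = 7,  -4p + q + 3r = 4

infinitely many solutions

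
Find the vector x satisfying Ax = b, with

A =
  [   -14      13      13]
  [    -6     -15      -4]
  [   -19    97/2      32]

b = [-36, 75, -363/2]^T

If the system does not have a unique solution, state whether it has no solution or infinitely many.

Row-reduce:
R1 ← R1 / (-14).
R2 ← R2 + 6·R1.
R3 ← R3 + 19·R1.
R2 ← R2 / (-144/7).
R1 ← R1 + 13/14·R2.
R3 ← R3 − 216/7·R2.
Row 3 reduces to 0 = 3, a contradiction. The system is inconsistent.

no solution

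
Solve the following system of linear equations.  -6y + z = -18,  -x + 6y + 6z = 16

Row-reduce:
Swap R1 and R2.
R1 ← R1 / (-1).
R2 ← R2 / (-6).
R1 ← R1 + 6·R2.
Rank is 2 with 3 unknowns, leaving z free.

infinitely many solutions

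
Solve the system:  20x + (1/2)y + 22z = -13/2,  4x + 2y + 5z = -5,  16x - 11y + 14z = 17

infinitely many solutions

Row-reduce:
R1 ← R1 / (20).
R2 ← R2 − 4·R1.
R3 ← R3 − 16·R1.
R2 ← R2 / (19/10).
R1 ← R1 − 1/40·R2.
R3 ← R3 + 57/5·R2.
Rank is 2 with 3 unknowns, leaving z free.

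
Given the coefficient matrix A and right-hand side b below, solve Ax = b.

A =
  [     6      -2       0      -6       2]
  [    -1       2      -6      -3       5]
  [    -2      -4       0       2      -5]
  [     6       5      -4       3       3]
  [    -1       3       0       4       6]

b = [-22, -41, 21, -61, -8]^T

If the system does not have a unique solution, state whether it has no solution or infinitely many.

Row-reduce the augmented matrix:
R1 ← R1 / (6).
R2 ← R2 + 1·R1.
R3 ← R3 + 2·R1.
R4 ← R4 − 6·R1.
R5 ← R5 + 1·R1.
R2 ← R2 / (5/3).
R1 ← R1 + 1/3·R2.
R3 ← R3 + 14/3·R2.
R4 ← R4 − 7·R2.
R5 ← R5 − 8/3·R2.
R3 ← R3 / (-84/5).
R1 ← R1 + 6/5·R3.
R2 ← R2 + 18/5·R3.
R4 ← R4 − 106/5·R3.
R5 ← R5 − 48/5·R3.
R4 ← R4 / (35/3).
R1 ← R1 + 1·R4.
R3 ← R3 − 2/3·R4.
R5 ← R5 − 3·R4.
R5 ← R5 / (2901/490).
R1 ← R1 + 11/245·R5.
R2 ← R2 − 13/14·R5.
R3 ← R3 + 169/980·R5.
R4 ← R4 + 337/490·R5.
Reading off the reduced rows gives x_1 = -4, x_2 = -2, x_3 = 6, x_4 = 0, x_5 = -1.

x_1 = -4, x_2 = -2, x_3 = 6, x_4 = 0, x_5 = -1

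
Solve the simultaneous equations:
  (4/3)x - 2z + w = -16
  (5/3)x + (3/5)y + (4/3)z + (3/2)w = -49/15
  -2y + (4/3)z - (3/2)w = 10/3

infinitely many solutions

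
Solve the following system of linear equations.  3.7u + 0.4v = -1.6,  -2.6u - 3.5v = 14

u = 0, v = -4

Row-reduce the augmented matrix:
R1 ← R1 / (37/10).
R2 ← R2 + 13/5·R1.
R2 ← R2 / (-1191/370).
R1 ← R1 − 4/37·R2.
Reading off the reduced rows gives u = 0, v = -4.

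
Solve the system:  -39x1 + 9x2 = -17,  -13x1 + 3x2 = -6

no solution

Row-reduce:
R1 ← R1 / (-39).
R2 ← R2 + 13·R1.
Row 2 reduces to 0 = -1/3, a contradiction. The system is inconsistent.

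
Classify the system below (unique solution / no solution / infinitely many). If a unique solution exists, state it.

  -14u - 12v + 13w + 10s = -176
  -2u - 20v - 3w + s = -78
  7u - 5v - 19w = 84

infinitely many solutions

Row-reduce:
R1 ← R1 / (-14).
R2 ← R2 + 2·R1.
R3 ← R3 − 7·R1.
R2 ← R2 / (-128/7).
R1 ← R1 − 6/7·R2.
R3 ← R3 + 11·R2.
R3 ← R3 / (-613/64).
R1 ← R1 + 37/32·R3.
R2 ← R2 − 17/64·R3.
Rank is 3 with 4 unknowns, leaving s free.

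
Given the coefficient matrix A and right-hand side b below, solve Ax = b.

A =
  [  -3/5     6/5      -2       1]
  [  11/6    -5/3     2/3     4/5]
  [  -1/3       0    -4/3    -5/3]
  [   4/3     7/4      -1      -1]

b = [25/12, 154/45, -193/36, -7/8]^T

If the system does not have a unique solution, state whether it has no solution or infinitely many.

Row-reduce the augmented matrix:
R1 ← R1 / (-3/5).
R2 ← R2 − 11/6·R1.
R3 ← R3 + 1/3·R1.
R4 ← R4 − 4/3·R1.
R2 ← R2 / (2).
R1 ← R1 + 2·R2.
R3 ← R3 + 2/3·R2.
R4 ← R4 − 53/12·R2.
R3 ← R3 / (-55/27).
R1 ← R1 + 19/9·R3.
R2 ← R2 + 49/18·R3.
R4 ← R4 − 1421/216·R3.
R4 ← R4 / (-6191/600).
R1 ← R1 − 79/25·R4.
R2 ← R2 − 159/50·R4.
R3 ← R3 − 23/50·R4.
Reading off the reduced rows gives x_1 = 1, x_2 = 1/2, x_3 = 1/3, x_4 = 11/4.

x_1 = 1, x_2 = 1/2, x_3 = 1/3, x_4 = 11/4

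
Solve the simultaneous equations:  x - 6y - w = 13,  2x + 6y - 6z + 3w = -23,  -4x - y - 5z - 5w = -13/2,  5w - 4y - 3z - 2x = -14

Row-reduce the augmented matrix:
R2 ← R2 − 2·R1.
R3 ← R3 + 4·R1.
R4 ← R4 + 2·R1.
R2 ← R2 / (18).
R1 ← R1 + 6·R2.
R3 ← R3 + 25·R2.
R4 ← R4 + 16·R2.
R3 ← R3 / (-40/3).
R1 ← R1 + 2·R3.
R2 ← R2 + 1/3·R3.
R4 ← R4 + 25/3·R3.
R4 ← R4 / (419/48).
R1 ← R1 − 39/40·R4.
R2 ← R2 − 79/240·R4.
R3 ← R3 − 37/240·R4.
Reading off the reduced rows gives x = 2, y = -3/2, z = 2, w = -2.

x = 2, y = -3/2, z = 2, w = -2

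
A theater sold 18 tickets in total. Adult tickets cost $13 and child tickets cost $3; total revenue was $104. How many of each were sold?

Let a = adult tickets, c = child tickets.
  a + c = 18
  13a + 3c = 104
Row-reduce the augmented matrix:
R2 ← R2 − 13·R1.
R2 ← R2 / (-10).
R1 ← R1 − 1·R2.
Reading off the reduced rows gives a = 5, c = 13.

adult tickets: 5, child tickets: 13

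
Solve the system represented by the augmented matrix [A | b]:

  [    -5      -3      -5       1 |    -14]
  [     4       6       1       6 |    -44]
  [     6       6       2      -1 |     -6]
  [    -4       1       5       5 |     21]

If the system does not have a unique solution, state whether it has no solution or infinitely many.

Row-reduce the augmented matrix:
R1 ← R1 / (-5).
R2 ← R2 − 4·R1.
R3 ← R3 − 6·R1.
R4 ← R4 + 4·R1.
R2 ← R2 / (18/5).
R1 ← R1 − 3/5·R2.
R3 ← R3 − 12/5·R2.
R4 ← R4 − 17/5·R2.
R3 ← R3 / (-2).
R1 ← R1 − 3/2·R3.
R2 ← R2 + 5/6·R3.
R4 ← R4 − 71/6·R3.
R4 ← R4 / (-1003/36).
R1 ← R1 + 55/12·R4.
R2 ← R2 − 133/36·R4.
R3 ← R3 − 13/6·R4.
Reading off the reduced rows gives x_1 = -5, x_2 = 1, x_3 = 6, x_4 = -6.

x_1 = -5, x_2 = 1, x_3 = 6, x_4 = -6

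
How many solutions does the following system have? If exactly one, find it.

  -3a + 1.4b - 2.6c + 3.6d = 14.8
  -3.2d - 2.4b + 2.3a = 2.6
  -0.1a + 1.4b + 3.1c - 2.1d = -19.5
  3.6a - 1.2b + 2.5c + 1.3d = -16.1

Row-reduce the augmented matrix:
R1 ← R1 / (-3).
R2 ← R2 − 23/10·R1.
R3 ← R3 + 1/10·R1.
R4 ← R4 − 18/5·R1.
R2 ← R2 / (-199/150).
R1 ← R1 + 7/15·R2.
R3 ← R3 − 203/150·R2.
R4 ← R4 − 12/25·R2.
R3 ← R3 / (459/398).
R1 ← R1 − 312/199·R3.
R2 ← R2 − 299/199·R3.
R4 ← R4 + 2669/1990·R3.
R4 ← R4 / (1591/675).
R1 ← R1 − 1976/765·R4.
R2 ← R2 − 8741/2295·R4.
R3 ← R3 + 5311/2295·R4.
Reading off the reduced rows gives a = -2, b = -3, c = -5, d = 0.

a = -2, b = -3, c = -5, d = 0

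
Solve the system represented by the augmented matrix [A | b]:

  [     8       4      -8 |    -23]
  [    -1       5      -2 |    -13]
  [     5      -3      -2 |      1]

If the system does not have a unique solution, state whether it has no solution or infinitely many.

Row-reduce:
R1 ← R1 / (8).
R2 ← R2 + 1·R1.
R3 ← R3 − 5·R1.
R2 ← R2 / (11/2).
R1 ← R1 − 1/2·R2.
R3 ← R3 + 11/2·R2.
Row 3 reduces to 0 = -1/2, a contradiction. The system is inconsistent.

no solution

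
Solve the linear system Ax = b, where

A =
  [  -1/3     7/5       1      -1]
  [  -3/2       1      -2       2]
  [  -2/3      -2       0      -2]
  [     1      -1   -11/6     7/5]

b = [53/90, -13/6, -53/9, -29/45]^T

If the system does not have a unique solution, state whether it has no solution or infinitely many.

Row-reduce the augmented matrix:
R1 ← R1 / (-1/3).
R2 ← R2 + 3/2·R1.
R3 ← R3 + 2/3·R1.
R4 ← R4 − 1·R1.
R2 ← R2 / (-53/10).
R1 ← R1 + 21/5·R2.
R3 ← R3 + 24/5·R2.
R4 ← R4 − 16/5·R2.
R3 ← R3 / (206/53).
R1 ← R1 − 114/53·R3.
R2 ← R2 − 65/53·R3.
R4 ← R4 + 877/318·R3.
R4 ← R4 / (-954/515).
R1 ← R1 − 114/103·R4.
R2 ← R2 − 65/103·R4.
R3 ← R3 + 156/103·R4.
Reading off the reduced rows gives x_1 = 4/3, x_2 = 1/2, x_3 = 7/3, x_4 = 2.

x_1 = 4/3, x_2 = 1/2, x_3 = 7/3, x_4 = 2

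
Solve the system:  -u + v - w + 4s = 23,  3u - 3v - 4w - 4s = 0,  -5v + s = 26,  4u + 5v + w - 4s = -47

u = 0, v = -4, w = -3, s = 6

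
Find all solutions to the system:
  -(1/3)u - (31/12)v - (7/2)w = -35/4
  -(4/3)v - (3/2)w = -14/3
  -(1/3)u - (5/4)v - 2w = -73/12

no solution

Row-reduce:
R1 ← R1 / (-1/3).
R3 ← R3 + 1/3·R1.
R2 ← R2 / (-4/3).
R1 ← R1 − 31/4·R2.
R3 ← R3 − 4/3·R2.
Row 3 reduces to 0 = -2, a contradiction. The system is inconsistent.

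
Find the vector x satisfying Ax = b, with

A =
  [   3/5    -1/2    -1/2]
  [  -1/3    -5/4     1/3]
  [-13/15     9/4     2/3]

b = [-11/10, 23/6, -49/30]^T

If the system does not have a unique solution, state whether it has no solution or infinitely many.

Row-reduce:
R1 ← R1 / (3/5).
R2 ← R2 + 1/3·R1.
R3 ← R3 + 13/15·R1.
R2 ← R2 / (-55/36).
R1 ← R1 + 5/6·R2.
R3 ← R3 − 55/36·R2.
Rank is 2 with 3 unknowns, leaving x_3 free.

infinitely many solutions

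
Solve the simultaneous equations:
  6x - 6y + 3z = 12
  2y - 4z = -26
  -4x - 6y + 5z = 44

Row-reduce the augmented matrix:
R1 ← R1 / (6).
R3 ← R3 + 4·R1.
R2 ← R2 / (2).
R1 ← R1 + 1·R2.
R3 ← R3 + 10·R2.
R3 ← R3 / (-13).
R1 ← R1 + 3/2·R3.
R2 ← R2 + 2·R3.
Reading off the reduced rows gives x = -2, y = -1, z = 6.

x = -2, y = -1, z = 6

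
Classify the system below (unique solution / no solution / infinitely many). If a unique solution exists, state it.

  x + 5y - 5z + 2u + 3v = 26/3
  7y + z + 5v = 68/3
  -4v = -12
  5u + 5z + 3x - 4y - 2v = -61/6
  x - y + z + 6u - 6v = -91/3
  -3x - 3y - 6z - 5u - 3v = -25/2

Row-reduce the augmented matrix:
R4 ← R4 − 3·R1.
R5 ← R5 − 1·R1.
R6 ← R6 + 3·R1.
R2 ← R2 / (7).
R1 ← R1 − 5·R2.
R4 ← R4 + 19·R2.
R5 ← R5 + 6·R2.
R6 ← R6 − 12·R2.
Swap R3 and R4.
R3 ← R3 / (159/7).
R1 ← R1 + 40/7·R3.
R2 ← R2 − 1/7·R3.
R5 ← R5 − 48/7·R3.
R6 ← R6 + 159/7·R3.
Swap R4 and R5.
R4 ← R4 / (228/53).
R1 ← R1 − 278/159·R4.
R2 ← R2 − 1/159·R4.
R3 ← R3 + 7/159·R4.
R5 ← R5 / (-4).
R1 ← R1 − 263/114·R5.
R2 ← R2 − 161/228·R5.
R3 ← R3 − 13/228·R5.
R4 ← R4 + 97/76·R5.
R6 reduces to 0 = 0, so the extra equation is consistent.
Reading off the reduced rows gives x = 3, y = 1, z = 2/3, u = -5/2, v = 3.

x = 3, y = 1, z = 2/3, u = -5/2, v = 3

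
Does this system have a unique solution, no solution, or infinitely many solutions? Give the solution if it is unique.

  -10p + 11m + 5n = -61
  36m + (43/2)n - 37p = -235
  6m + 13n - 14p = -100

Row-reduce:
R1 ← R1 / (11).
R2 ← R2 − 36·R1.
R3 ← R3 − 6·R1.
R2 ← R2 / (113/22).
R1 ← R1 − 5/11·R2.
R3 ← R3 − 113/11·R2.
Row 3 reduces to 0 = 4, a contradiction. The system is inconsistent.

no solution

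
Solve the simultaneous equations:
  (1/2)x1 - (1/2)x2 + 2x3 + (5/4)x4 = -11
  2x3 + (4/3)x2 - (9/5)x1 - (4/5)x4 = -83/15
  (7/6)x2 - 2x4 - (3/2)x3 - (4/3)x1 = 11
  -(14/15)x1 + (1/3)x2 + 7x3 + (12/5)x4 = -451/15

Row-reduce:
R1 ← R1 / (1/2).
R2 ← R2 + 9/5·R1.
R3 ← R3 + 4/3·R1.
R4 ← R4 + 14/15·R1.
R2 ← R2 / (-7/15).
R1 ← R1 + 1·R2.
R3 ← R3 + 1/6·R2.
R4 ← R4 + 3/5·R2.
R3 ← R3 / (23/42).
R1 ← R1 + 110/7·R3.
R2 ← R2 + 138/7·R3.
R4 ← R4 + 23/21·R3.
Row 4 reduces to 0 = 3, a contradiction. The system is inconsistent.

no solution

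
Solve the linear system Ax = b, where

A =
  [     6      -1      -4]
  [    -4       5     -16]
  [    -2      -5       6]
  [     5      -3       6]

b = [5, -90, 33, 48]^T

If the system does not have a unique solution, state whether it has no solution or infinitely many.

no solution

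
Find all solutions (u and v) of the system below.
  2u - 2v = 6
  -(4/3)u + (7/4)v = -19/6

Row-reduce the augmented matrix:
R1 ← R1 / (2).
R2 ← R2 + 4/3·R1.
R2 ← R2 / (5/12).
R1 ← R1 + 1·R2.
Reading off the reduced rows gives u = 5, v = 2.

u = 5, v = 2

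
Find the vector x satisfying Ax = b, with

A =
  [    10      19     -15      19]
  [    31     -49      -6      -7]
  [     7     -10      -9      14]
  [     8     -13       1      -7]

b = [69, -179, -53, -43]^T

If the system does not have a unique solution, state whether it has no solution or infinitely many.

Row-reduce:
R1 ← R1 / (10).
R2 ← R2 − 31·R1.
R3 ← R3 − 7·R1.
R4 ← R4 − 8·R1.
R2 ← R2 / (-1079/10).
R1 ← R1 − 19/10·R2.
R3 ← R3 + 233/10·R2.
R4 ← R4 + 141/5·R2.
R3 ← R3 / (-7818/1079).
R1 ← R1 + 849/1079·R3.
R2 ← R2 + 405/1079·R3.
R4 ← R4 − 2606/1079·R3.
Row 4 reduces to 0 = -1, a contradiction. The system is inconsistent.

no solution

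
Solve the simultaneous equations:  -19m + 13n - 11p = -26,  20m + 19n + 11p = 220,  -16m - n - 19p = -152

m = 2, n = 6, p = 6

Row-reduce the augmented matrix:
R1 ← R1 / (-19).
R2 ← R2 − 20·R1.
R3 ← R3 + 16·R1.
R2 ← R2 / (621/19).
R1 ← R1 + 13/19·R2.
R3 ← R3 + 227/19·R2.
R3 ← R3 / (-6178/621).
R1 ← R1 − 352/621·R3.
R2 ← R2 + 11/621·R3.
Reading off the reduced rows gives m = 2, n = 6, p = 6.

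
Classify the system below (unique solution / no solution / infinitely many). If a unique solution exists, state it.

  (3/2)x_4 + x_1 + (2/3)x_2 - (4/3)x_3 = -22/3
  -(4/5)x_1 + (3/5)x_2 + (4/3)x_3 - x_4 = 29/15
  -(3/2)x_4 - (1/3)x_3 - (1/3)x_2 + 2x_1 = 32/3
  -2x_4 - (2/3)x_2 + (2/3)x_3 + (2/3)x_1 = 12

infinitely many solutions

Row-reduce:
R2 ← R2 + 4/5·R1.
R3 ← R3 − 2·R1.
R4 ← R4 − 2/3·R1.
R2 ← R2 / (17/15).
R1 ← R1 − 2/3·R2.
R3 ← R3 + 5/3·R2.
R4 ← R4 + 10/9·R2.
R3 ← R3 / (139/51).
R1 ← R1 + 76/51·R3.
R2 ← R2 − 4/17·R3.
R4 ← R4 − 278/153·R3.
Rank is 3 with 4 unknowns, leaving x_4 free.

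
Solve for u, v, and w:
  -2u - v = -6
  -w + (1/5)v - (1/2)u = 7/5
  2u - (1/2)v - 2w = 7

u = 2, v = 2, w = -2

Row-reduce the augmented matrix:
R1 ← R1 / (-2).
R2 ← R2 + 1/2·R1.
R3 ← R3 − 2·R1.
R2 ← R2 / (9/20).
R1 ← R1 − 1/2·R2.
R3 ← R3 + 3/2·R2.
R3 ← R3 / (-16/3).
R1 ← R1 − 10/9·R3.
R2 ← R2 + 20/9·R3.
Reading off the reduced rows gives u = 2, v = 2, w = -2.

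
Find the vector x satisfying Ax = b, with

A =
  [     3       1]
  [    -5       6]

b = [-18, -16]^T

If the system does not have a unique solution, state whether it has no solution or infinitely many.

From equation 1: x_2 = -18 − 3·x_1.
Substitute into equation 2 and solve: x_1 = -4.
Then x_2 = -6.

x_1 = -4, x_2 = -6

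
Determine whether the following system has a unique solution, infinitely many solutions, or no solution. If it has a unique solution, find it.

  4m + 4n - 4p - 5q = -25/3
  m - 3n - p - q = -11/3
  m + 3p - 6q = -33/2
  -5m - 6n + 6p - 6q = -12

m = -2, n = 1/2, p = -3/2, q = 5/3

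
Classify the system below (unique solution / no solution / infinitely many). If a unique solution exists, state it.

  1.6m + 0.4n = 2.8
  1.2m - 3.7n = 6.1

Row-reduce the augmented matrix:
R1 ← R1 / (8/5).
R2 ← R2 − 6/5·R1.
R2 ← R2 / (-4).
R1 ← R1 − 1/4·R2.
Reading off the reduced rows gives m = 2, n = -1.

m = 2, n = -1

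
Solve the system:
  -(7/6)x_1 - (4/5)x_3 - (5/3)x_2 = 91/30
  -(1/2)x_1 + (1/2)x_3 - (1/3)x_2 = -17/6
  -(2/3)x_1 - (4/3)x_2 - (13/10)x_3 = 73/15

no solution

Row-reduce:
R1 ← R1 / (-7/6).
R2 ← R2 + 1/2·R1.
R3 ← R3 + 2/3·R1.
R2 ← R2 / (8/21).
R1 ← R1 − 10/7·R2.
R3 ← R3 + 8/21·R2.
Row 3 reduces to 0 = -1, a contradiction. The system is inconsistent.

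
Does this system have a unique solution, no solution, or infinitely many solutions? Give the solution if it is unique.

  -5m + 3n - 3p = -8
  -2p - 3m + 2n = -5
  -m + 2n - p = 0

m = 1, n = 2, p = 3

Row-reduce the augmented matrix:
R1 ← R1 / (-5).
R2 ← R2 + 3·R1.
R3 ← R3 + 1·R1.
R2 ← R2 / (1/5).
R1 ← R1 + 3/5·R2.
R3 ← R3 − 7/5·R2.
R2 ← R2 + 1·R3.
Reading off the reduced rows gives m = 1, n = 2, p = 3.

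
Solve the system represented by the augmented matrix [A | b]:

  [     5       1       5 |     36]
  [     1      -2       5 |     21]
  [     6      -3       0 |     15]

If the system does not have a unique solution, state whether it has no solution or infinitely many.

Row-reduce the augmented matrix:
R1 ← R1 / (5).
R2 ← R2 − 1·R1.
R3 ← R3 − 6·R1.
R2 ← R2 / (-11/5).
R1 ← R1 − 1/5·R2.
R3 ← R3 + 21/5·R2.
R3 ← R3 / (-150/11).
R1 ← R1 − 15/11·R3.
R2 ← R2 + 20/11·R3.
Reading off the reduced rows gives x_1 = 3, x_2 = 1, x_3 = 4.

x_1 = 3, x_2 = 1, x_3 = 4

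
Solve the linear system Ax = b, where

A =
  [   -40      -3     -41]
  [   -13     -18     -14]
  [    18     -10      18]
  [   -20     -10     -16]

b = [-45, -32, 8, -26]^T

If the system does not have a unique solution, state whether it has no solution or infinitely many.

no solution

Row-reduce:
R1 ← R1 / (-40).
R2 ← R2 + 13·R1.
R3 ← R3 − 18·R1.
R4 ← R4 + 20·R1.
R2 ← R2 / (-681/40).
R1 ← R1 − 3/40·R2.
R3 ← R3 + 227/20·R2.
R4 ← R4 + 17/2·R2.
Swap R3 and R4.
R3 ← R3 / (1098/227).
R1 ← R1 − 232/227·R3.
R2 ← R2 − 9/227·R3.
Row 4 reduces to 0 = -2/3, a contradiction. The system is inconsistent.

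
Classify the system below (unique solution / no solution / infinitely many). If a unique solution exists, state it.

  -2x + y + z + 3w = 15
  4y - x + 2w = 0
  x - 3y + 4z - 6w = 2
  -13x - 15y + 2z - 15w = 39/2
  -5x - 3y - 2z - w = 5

no solution

Row-reduce:
R1 ← R1 / (-2).
R2 ← R2 + 1·R1.
R3 ← R3 − 1·R1.
R4 ← R4 + 13·R1.
R5 ← R5 + 5·R1.
R2 ← R2 / (7/2).
R1 ← R1 + 1/2·R2.
R3 ← R3 + 5/2·R2.
R4 ← R4 + 43/2·R2.
R5 ← R5 + 11/2·R2.
R3 ← R3 / (29/7).
R1 ← R1 + 4/7·R3.
R2 ← R2 + 1/7·R3.
R4 ← R4 + 53/7·R3.
R5 ← R5 + 37/7·R3.
R4 ← R4 / (-39).
R1 ← R1 + 2·R4.
R3 ← R3 + 1·R4.
R5 ← R5 + 13·R4.
Row 5 reduces to 0 = -1/6, a contradiction. The system is inconsistent.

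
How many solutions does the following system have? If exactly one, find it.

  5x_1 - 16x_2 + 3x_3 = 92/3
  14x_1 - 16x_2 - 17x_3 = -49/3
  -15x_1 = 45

x_1 = -3, x_2 = -8/3, x_3 = 1

Row-reduce the augmented matrix:
R1 ← R1 / (5).
R2 ← R2 − 14·R1.
R3 ← R3 + 15·R1.
R2 ← R2 / (144/5).
R1 ← R1 + 16/5·R2.
R3 ← R3 + 48·R2.
R3 ← R3 / (-100/3).
R1 ← R1 + 20/9·R3.
R2 ← R2 + 127/144·R3.
Reading off the reduced rows gives x_1 = -3, x_2 = -8/3, x_3 = 1.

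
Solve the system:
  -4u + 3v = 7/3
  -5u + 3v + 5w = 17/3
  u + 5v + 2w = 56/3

Row-reduce the augmented matrix:
R1 ← R1 / (-4).
R2 ← R2 + 5·R1.
R3 ← R3 − 1·R1.
R2 ← R2 / (-3/4).
R1 ← R1 + 3/4·R2.
R3 ← R3 − 23/4·R2.
R3 ← R3 / (121/3).
R1 ← R1 + 5·R3.
R2 ← R2 + 20/3·R3.
Reading off the reduced rows gives u = 5/3, v = 3, w = 1.

u = 5/3, v = 3, w = 1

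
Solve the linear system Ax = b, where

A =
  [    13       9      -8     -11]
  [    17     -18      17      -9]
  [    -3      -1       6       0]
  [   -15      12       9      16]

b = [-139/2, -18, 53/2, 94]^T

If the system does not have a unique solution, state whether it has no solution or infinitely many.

Row-reduce the augmented matrix:
R1 ← R1 / (13).
R2 ← R2 − 17·R1.
R3 ← R3 + 3·R1.
R4 ← R4 + 15·R1.
R2 ← R2 / (-387/13).
R1 ← R1 − 9/13·R2.
R3 ← R3 − 14/13·R2.
R4 ← R4 − 291/13·R2.
R3 ← R3 / (664/129).
R1 ← R1 − 1/43·R3.
R2 ← R2 + 119/129·R3.
R4 ← R4 − 878/43·R3.
R4 ← R4 / (5529/332).
R1 ← R1 + 1415/1992·R4.
R2 ← R2 + 399/664·R4.
R3 ← R3 + 907/1992·R4.
Reading off the reduced rows gives x_1 = -3, x_2 = 1/2, x_3 = 3, x_4 = 1.

x_1 = -3, x_2 = 1/2, x_3 = 3, x_4 = 1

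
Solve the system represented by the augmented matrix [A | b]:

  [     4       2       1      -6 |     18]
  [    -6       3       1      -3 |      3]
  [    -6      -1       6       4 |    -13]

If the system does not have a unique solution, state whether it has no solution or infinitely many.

Row-reduce:
R1 ← R1 / (4).
R2 ← R2 + 6·R1.
R3 ← R3 + 6·R1.
R2 ← R2 / (6).
R1 ← R1 − 1/2·R2.
R3 ← R3 − 2·R2.
R3 ← R3 / (20/3).
R1 ← R1 − 1/24·R3.
R2 ← R2 − 5/12·R3.
Rank is 3 with 4 unknowns, leaving x_4 free.

infinitely many solutions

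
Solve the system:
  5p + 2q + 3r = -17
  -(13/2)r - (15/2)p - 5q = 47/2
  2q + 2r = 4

no solution

Row-reduce:
R1 ← R1 / (5).
R2 ← R2 + 15/2·R1.
R2 ← R2 / (-2).
R1 ← R1 − 2/5·R2.
R3 ← R3 − 2·R2.
Row 3 reduces to 0 = 2, a contradiction. The system is inconsistent.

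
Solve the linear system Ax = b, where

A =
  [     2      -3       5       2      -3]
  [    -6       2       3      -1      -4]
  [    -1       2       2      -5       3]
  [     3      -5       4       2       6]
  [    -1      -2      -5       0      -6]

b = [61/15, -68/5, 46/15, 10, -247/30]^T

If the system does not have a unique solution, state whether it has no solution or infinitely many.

x_1 = 7/3, x_2 = 1/5, x_3 = 1/2, x_4 = -1/2, x_5 = 1/2

Row-reduce the augmented matrix:
R1 ← R1 / (2).
R2 ← R2 + 6·R1.
R3 ← R3 + 1·R1.
R4 ← R4 − 3·R1.
R5 ← R5 + 1·R1.
R2 ← R2 / (-7).
R1 ← R1 + 3/2·R2.
R3 ← R3 − 1/2·R2.
R4 ← R4 + 1/2·R2.
R5 ← R5 + 7/2·R2.
R3 ← R3 / (81/14).
R1 ← R1 + 19/14·R3.
R2 ← R2 + 18/7·R3.
R4 ← R4 + 67/14·R3.
R5 ← R5 + 23/2·R3.
R4 ← R4 / (-118/27).
R1 ← R1 + 25/27·R4.
R2 ← R2 + 7/3·R4.
R3 ← R3 + 17/27·R4.
R5 ← R5 + 236/27·R4.
R5 ← R5 / (-71/3).
R1 ← R1 + 65/59·R5.
R2 ← R2 + 751/177·R5.
R3 ← R3 + 286/177·R5.
R4 ← R4 + 482/177·R5.
Reading off the reduced rows gives x_1 = 7/3, x_2 = 1/5, x_3 = 1/2, x_4 = -1/2, x_5 = 1/2.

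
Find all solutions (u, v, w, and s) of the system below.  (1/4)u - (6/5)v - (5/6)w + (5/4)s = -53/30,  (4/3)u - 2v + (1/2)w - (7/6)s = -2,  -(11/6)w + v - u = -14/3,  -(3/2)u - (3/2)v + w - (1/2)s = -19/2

u = 4, v = 3, w = 2, s = 2

Row-reduce the augmented matrix:
R1 ← R1 / (1/4).
R2 ← R2 − 4/3·R1.
R3 ← R3 + 1·R1.
R4 ← R4 + 3/2·R1.
R2 ← R2 / (22/5).
R1 ← R1 + 24/5·R2.
R3 ← R3 + 19/5·R2.
R4 ← R4 + 87/10·R2.
R3 ← R3 / (-355/396).
R1 ← R1 − 68/33·R3.
R2 ← R2 − 445/396·R3.
R4 ← R4 − 1525/264·R3.
R4 ← R4 / (-5641/284).
R1 ← R1 + 2699/355·R4.
R2 ← R2 + 567/142·R4.
R3 ← R3 − 699/355·R4.
Reading off the reduced rows gives u = 4, v = 3, w = 2, s = 2.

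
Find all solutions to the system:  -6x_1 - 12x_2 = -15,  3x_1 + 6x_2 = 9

no solution

Row-reduce:
R1 ← R1 / (-6).
R2 ← R2 − 3·R1.
Row 2 reduces to 0 = 3/2, a contradiction. The system is inconsistent.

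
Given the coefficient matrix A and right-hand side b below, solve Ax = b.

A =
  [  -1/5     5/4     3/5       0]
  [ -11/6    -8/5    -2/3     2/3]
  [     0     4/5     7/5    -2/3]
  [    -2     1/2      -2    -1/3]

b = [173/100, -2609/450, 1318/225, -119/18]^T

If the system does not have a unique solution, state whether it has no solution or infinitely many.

Row-reduce the augmented matrix:
R1 ← R1 / (-1/5).
R2 ← R2 + 11/6·R1.
R4 ← R4 + 2·R1.
R2 ← R2 / (-1567/120).
R1 ← R1 + 25/4·R2.
R3 ← R3 − 4/5·R2.
R4 ← R4 + 12·R2.
R3 ← R3 / (8009/7835).
R1 ← R1 + 76/1567·R3.
R2 ← R2 − 740/1567·R3.
R4 ← R4 + 3656/1567·R3.
R4 ← R4 / (-57049/24027).
R1 ← R1 + 8380/24027·R4.
R2 ← R2 − 5720/24027·R4.
R3 ← R3 + 14710/24027·R4.
Reading off the reduced rows gives x_1 = 1, x_2 = 1/5, x_3 = 14/5, x_4 = -8/3.

x_1 = 1, x_2 = 1/5, x_3 = 14/5, x_4 = -8/3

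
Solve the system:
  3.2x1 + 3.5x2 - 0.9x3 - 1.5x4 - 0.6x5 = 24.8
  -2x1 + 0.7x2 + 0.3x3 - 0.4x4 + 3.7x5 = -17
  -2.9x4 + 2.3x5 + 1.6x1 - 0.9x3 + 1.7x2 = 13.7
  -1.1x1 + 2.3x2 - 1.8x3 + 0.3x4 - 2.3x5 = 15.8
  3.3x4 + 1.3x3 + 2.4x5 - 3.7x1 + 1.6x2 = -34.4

Row-reduce the augmented matrix:
R1 ← R1 / (16/5).
R2 ← R2 + 2·R1.
R3 ← R3 − 8/5·R1.
R4 ← R4 + 11/10·R1.
R5 ← R5 + 37/10·R1.
R2 ← R2 / (231/80).
R1 ← R1 − 35/32·R2.
R3 ← R3 + 1/20·R2.
R4 ← R4 − 1121/320·R2.
R5 ← R5 − 1807/320·R2.
R3 ← R3 / (-5/11).
R1 ← R1 + 2/11·R3.
R2 ← R2 + 1/11·R3.
R4 ← R4 + 197/110·R3.
R5 ← R5 − 17/22·R3.
R4 ← R4 / (13957/1400).
R1 ← R1 − 127/140·R4.
R2 ← R2 + 1/35·R4.
R3 ← R3 − 502/105·R4.
R5 ← R5 − 409/840·R4.
R5 ← R5 / (115667/209355).
R1 ← R1 + 134281/139570·R5.
R2 ← R2 − 79729/139570·R5.
R3 ← R3 − 967751/418710·R5.
R4 ← R4 + 119077/69785·R5.
Reading off the reduced rows gives x1 = 3, x2 = 1, x3 = -6, x4 = -3, x5 = -3.

x1 = 3, x2 = 1, x3 = -6, x4 = -3, x5 = -3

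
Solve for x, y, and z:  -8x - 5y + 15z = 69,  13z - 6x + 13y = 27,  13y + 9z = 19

x = 2, y = -2, z = 5

Row-reduce the augmented matrix:
R1 ← R1 / (-8).
R2 ← R2 + 6·R1.
R2 ← R2 / (67/4).
R1 ← R1 − 5/8·R2.
R3 ← R3 − 13·R2.
R3 ← R3 / (512/67).
R1 ← R1 + 130/67·R3.
R2 ← R2 − 7/67·R3.
Reading off the reduced rows gives x = 2, y = -2, z = 5.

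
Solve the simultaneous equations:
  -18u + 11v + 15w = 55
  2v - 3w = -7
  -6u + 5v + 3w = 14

no solution

Row-reduce:
R1 ← R1 / (-18).
R3 ← R3 + 6·R1.
R2 ← R2 / (2).
R1 ← R1 + 11/18·R2.
R3 ← R3 − 4/3·R2.
Row 3 reduces to 0 = 1/3, a contradiction. The system is inconsistent.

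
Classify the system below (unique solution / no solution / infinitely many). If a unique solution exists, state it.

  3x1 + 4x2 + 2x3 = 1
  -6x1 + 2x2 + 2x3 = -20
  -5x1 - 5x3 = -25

Row-reduce the augmented matrix:
R1 ← R1 / (3).
R2 ← R2 + 6·R1.
R3 ← R3 + 5·R1.
R2 ← R2 / (10).
R1 ← R1 − 4/3·R2.
R3 ← R3 − 20/3·R2.
R3 ← R3 / (-17/3).
R1 ← R1 + 2/15·R3.
R2 ← R2 − 3/5·R3.
Reading off the reduced rows gives x1 = 3, x2 = -3, x3 = 2.

x1 = 3, x2 = -3, x3 = 2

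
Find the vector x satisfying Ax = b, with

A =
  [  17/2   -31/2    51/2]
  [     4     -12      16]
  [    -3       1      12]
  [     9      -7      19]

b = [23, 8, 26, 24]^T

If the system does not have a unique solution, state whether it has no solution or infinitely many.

Row-reduce:
R1 ← R1 / (17/2).
R2 ← R2 − 4·R1.
R3 ← R3 + 3·R1.
R4 ← R4 − 9·R1.
R2 ← R2 / (-80/17).
R1 ← R1 + 31/17·R2.
R3 ← R3 + 76/17·R2.
R4 ← R4 − 160/17·R2.
R3 ← R3 / (86/5).
R1 ← R1 − 29/20·R3.
R2 ← R2 + 17/20·R3.
Row 4 reduces to 0 = -6, a contradiction. The system is inconsistent.

no solution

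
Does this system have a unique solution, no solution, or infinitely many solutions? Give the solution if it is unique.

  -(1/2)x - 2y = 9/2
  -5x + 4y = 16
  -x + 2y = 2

no solution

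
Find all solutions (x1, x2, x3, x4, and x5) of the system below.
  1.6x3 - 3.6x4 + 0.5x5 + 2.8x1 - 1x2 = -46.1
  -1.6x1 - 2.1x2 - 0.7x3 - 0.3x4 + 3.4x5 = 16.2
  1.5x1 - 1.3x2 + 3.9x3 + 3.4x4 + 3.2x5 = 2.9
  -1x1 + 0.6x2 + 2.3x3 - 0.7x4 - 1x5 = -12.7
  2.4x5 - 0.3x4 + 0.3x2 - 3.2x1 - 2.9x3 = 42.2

x1 = -5, x2 = 5, x3 = -5, x4 = 6, x5 = 5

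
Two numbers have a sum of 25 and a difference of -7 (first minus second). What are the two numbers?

Let x = first number, y = second number.
  x + y = 25
  x - y = -7
Row-reduce the augmented matrix:
R2 ← R2 − 1·R1.
R2 ← R2 / (-2).
R1 ← R1 − 1·R2.
Reading off the reduced rows gives x = 9, y = 16.

first number: 9, second number: 16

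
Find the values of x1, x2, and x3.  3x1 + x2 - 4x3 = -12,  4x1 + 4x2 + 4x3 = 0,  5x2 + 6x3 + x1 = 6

x1 = -1, x2 = -1, x3 = 2

Row-reduce the augmented matrix:
R1 ← R1 / (3).
R2 ← R2 − 4·R1.
R3 ← R3 − 1·R1.
R2 ← R2 / (8/3).
R1 ← R1 − 1/3·R2.
R3 ← R3 − 14/3·R2.
R3 ← R3 / (-9).
R1 ← R1 + 5/2·R3.
R2 ← R2 − 7/2·R3.
Reading off the reduced rows gives x1 = -1, x2 = -1, x3 = 2.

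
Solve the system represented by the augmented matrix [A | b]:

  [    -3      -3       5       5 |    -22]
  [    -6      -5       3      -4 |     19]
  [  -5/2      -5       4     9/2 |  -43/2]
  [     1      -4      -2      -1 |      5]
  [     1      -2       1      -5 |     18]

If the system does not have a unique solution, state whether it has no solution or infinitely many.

Row-reduce:
R1 ← R1 / (-3).
R2 ← R2 + 6·R1.
R3 ← R3 + 5/2·R1.
R4 ← R4 − 1·R1.
R5 ← R5 − 1·R1.
R1 ← R1 − 1·R2.
R3 ← R3 + 5/2·R2.
R4 ← R4 + 5·R2.
R5 ← R5 + 3·R2.
R3 ← R3 / (-53/3).
R1 ← R1 − 16/3·R3.
R2 ← R2 + 7·R3.
R4 ← R4 + 106/3·R3.
R5 ← R5 + 55/3·R3.
Swap R4 and R5.
R4 ← R4 / (-496/53).
R1 ← R1 − 99/53·R4.
R2 ← R2 + 14/53·R4.
R3 ← R3 − 104/53·R4.
Row 5 reduces to 0 = 4, a contradiction. The system is inconsistent.

no solution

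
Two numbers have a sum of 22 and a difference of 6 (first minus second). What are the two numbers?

Let x = first number, y = second number.
  y + x = 22
  x - y = 6
From equation 1: x = 22 − y.
Substitute into equation 2 and solve: y = 8.
Then x = 14.

first number: 14, second number: 8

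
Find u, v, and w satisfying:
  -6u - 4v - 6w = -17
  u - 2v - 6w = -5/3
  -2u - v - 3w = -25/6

u = 4/3, v = 3, w = -1/2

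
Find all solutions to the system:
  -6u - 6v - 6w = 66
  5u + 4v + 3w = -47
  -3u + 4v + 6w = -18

u = -4, v = -6, w = -1

Row-reduce the augmented matrix:
R1 ← R1 / (-6).
R2 ← R2 − 5·R1.
R3 ← R3 + 3·R1.
R2 ← R2 / (-1).
R1 ← R1 − 1·R2.
R3 ← R3 − 7·R2.
R3 ← R3 / (-5).
R1 ← R1 + 1·R3.
R2 ← R2 − 2·R3.
Reading off the reduced rows gives u = -4, v = -6, w = -1.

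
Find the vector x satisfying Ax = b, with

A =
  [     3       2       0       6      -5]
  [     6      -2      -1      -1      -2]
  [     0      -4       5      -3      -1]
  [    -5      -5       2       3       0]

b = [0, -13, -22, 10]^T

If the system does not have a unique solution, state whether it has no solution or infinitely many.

Row-reduce:
R1 ← R1 / (3).
R2 ← R2 − 6·R1.
R4 ← R4 + 5·R1.
R2 ← R2 / (-6).
R1 ← R1 − 2/3·R2.
R3 ← R3 + 4·R2.
R4 ← R4 + 5/3·R2.
R3 ← R3 / (17/3).
R1 ← R1 + 1/9·R3.
R2 ← R2 − 1/6·R3.
R4 ← R4 − 41/18·R3.
R4 ← R4 / (43/3).
R1 ← R1 − 2/3·R4.
R2 ← R2 − 2·R4.
R3 ← R3 − 1·R4.
Rank is 4 with 5 unknowns, leaving x_5 free.

infinitely many solutions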